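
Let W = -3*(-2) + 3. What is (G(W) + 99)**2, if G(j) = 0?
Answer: 9801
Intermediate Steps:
W = 9 (W = 6 + 3 = 9)
(G(W) + 99)**2 = (0 + 99)**2 = 99**2 = 9801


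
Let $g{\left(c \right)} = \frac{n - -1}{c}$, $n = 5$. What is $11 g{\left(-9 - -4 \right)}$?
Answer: $- \frac{66}{5} \approx -13.2$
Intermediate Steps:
$g{\left(c \right)} = \frac{6}{c}$ ($g{\left(c \right)} = \frac{5 - -1}{c} = \frac{5 + 1}{c} = \frac{6}{c}$)
$11 g{\left(-9 - -4 \right)} = 11 \frac{6}{-9 - -4} = 11 \frac{6}{-9 + 4} = 11 \frac{6}{-5} = 11 \cdot 6 \left(- \frac{1}{5}\right) = 11 \left(- \frac{6}{5}\right) = - \frac{66}{5}$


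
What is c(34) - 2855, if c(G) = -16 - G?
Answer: -2905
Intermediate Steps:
c(34) - 2855 = (-16 - 1*34) - 2855 = (-16 - 34) - 2855 = -50 - 2855 = -2905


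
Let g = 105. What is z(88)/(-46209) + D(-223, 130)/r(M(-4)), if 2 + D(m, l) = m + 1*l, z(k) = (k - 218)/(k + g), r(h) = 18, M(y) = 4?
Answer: -282413225/53510022 ≈ -5.2778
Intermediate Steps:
z(k) = (-218 + k)/(105 + k) (z(k) = (k - 218)/(k + 105) = (-218 + k)/(105 + k))
D(m, l) = -2 + l + m (D(m, l) = -2 + (m + 1*l) = -2 + (m + l) = -2 + (l + m) = -2 + l + m)
z(88)/(-46209) + D(-223, 130)/r(M(-4)) = ((-218 + 88)/(105 + 88))/(-46209) + (-2 + 130 - 223)/18 = (-130/193)*(-1/46209) - 95*1/18 = ((1/193)*(-130))*(-1/46209) - 95/18 = -130/193*(-1/46209) - 95/18 = 130/8918337 - 95/18 = -282413225/53510022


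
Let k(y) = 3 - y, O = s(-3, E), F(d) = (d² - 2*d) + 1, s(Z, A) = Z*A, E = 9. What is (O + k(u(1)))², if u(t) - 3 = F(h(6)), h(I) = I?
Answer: 2704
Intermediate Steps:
s(Z, A) = A*Z
F(d) = 1 + d² - 2*d
O = -27 (O = 9*(-3) = -27)
u(t) = 28 (u(t) = 3 + (1 + 6² - 2*6) = 3 + (1 + 36 - 12) = 3 + 25 = 28)
(O + k(u(1)))² = (-27 + (3 - 1*28))² = (-27 + (3 - 28))² = (-27 - 25)² = (-52)² = 2704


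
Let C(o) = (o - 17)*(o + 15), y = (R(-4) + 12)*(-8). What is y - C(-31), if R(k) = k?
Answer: -832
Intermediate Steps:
y = -64 (y = (-4 + 12)*(-8) = 8*(-8) = -64)
C(o) = (-17 + o)*(15 + o)
y - C(-31) = -64 - (-255 + (-31)² - 2*(-31)) = -64 - (-255 + 961 + 62) = -64 - 1*768 = -64 - 768 = -832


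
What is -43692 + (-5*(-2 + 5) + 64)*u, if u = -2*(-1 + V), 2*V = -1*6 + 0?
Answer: -43300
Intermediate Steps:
V = -3 (V = (-1*6 + 0)/2 = (-6 + 0)/2 = (1/2)*(-6) = -3)
u = 8 (u = -2*(-1 - 3) = -2*(-4) = 8)
-43692 + (-5*(-2 + 5) + 64)*u = -43692 + (-5*(-2 + 5) + 64)*8 = -43692 + (-5*3 + 64)*8 = -43692 + (-15 + 64)*8 = -43692 + 49*8 = -43692 + 392 = -43300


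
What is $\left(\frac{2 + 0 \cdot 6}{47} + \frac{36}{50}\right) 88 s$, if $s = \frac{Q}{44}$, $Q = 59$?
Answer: $\frac{105728}{1175} \approx 89.981$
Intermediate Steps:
$s = \frac{59}{44} \approx 1.3409$
$\left(\frac{2 + 0 \cdot 6}{47} + \frac{36}{50}\right) 88 s = \left(\frac{2 + 0 \cdot 6}{47} + \frac{36}{50}\right) 88 \cdot \frac{59}{44} = \left(\left(2 + 0\right) \frac{1}{47} + 36 \cdot \frac{1}{50}\right) 88 \cdot \frac{59}{44} = \left(2 \cdot \frac{1}{47} + \frac{18}{25}\right) 88 \cdot \frac{59}{44} = \left(\frac{2}{47} + \frac{18}{25}\right) 88 \cdot \frac{59}{44} = \frac{896}{1175} \cdot 88 \cdot \frac{59}{44} = \frac{78848}{1175} \cdot \frac{59}{44} = \frac{105728}{1175}$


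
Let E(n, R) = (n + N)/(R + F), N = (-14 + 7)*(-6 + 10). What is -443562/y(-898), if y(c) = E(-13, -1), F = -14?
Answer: -6653430/41 ≈ -1.6228e+5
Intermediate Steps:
N = -28 (N = -7*4 = -28)
E(n, R) = (-28 + n)/(-14 + R) (E(n, R) = (n - 28)/(R - 14) = (-28 + n)/(-14 + R))
y(c) = 41/15 (y(c) = (-28 - 13)/(-14 - 1) = -41/(-15) = -1/15*(-41) = 41/15)
-443562/y(-898) = -443562/41/15 = -443562*15/41 = -6653430/41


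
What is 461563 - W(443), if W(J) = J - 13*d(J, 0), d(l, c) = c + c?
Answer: 461120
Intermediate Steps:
d(l, c) = 2*c
W(J) = J (W(J) = J - 26*0 = J - 13*0 = J + 0 = J)
461563 - W(443) = 461563 - 1*443 = 461563 - 443 = 461120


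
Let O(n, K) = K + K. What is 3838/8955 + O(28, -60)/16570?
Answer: 6252106/14838435 ≈ 0.42135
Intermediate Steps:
O(n, K) = 2*K
3838/8955 + O(28, -60)/16570 = 3838/8955 + (2*(-60))/16570 = 3838*(1/8955) - 120*1/16570 = 3838/8955 - 12/1657 = 6252106/14838435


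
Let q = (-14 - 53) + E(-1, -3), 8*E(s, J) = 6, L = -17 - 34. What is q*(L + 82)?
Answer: -8215/4 ≈ -2053.8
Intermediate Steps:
L = -51
E(s, J) = ¾ (E(s, J) = (⅛)*6 = ¾)
q = -265/4 (q = (-14 - 53) + ¾ = -67 + ¾ = -265/4 ≈ -66.250)
q*(L + 82) = -265*(-51 + 82)/4 = -265/4*31 = -8215/4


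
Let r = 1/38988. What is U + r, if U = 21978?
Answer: 856878265/38988 ≈ 21978.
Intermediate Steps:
r = 1/38988 ≈ 2.5649e-5
U + r = 21978 + 1/38988 = 856878265/38988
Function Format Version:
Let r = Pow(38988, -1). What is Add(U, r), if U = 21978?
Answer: Rational(856878265, 38988) ≈ 21978.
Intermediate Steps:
r = Rational(1, 38988) ≈ 2.5649e-5
Add(U, r) = Add(21978, Rational(1, 38988)) = Rational(856878265, 38988)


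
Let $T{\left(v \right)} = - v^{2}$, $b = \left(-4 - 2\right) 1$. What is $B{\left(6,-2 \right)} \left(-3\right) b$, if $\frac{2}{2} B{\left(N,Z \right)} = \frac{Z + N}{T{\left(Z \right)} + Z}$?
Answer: $-12$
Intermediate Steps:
$b = -6$ ($b = \left(-6\right) 1 = -6$)
$B{\left(N,Z \right)} = \frac{N + Z}{Z - Z^{2}}$ ($B{\left(N,Z \right)} = \frac{Z + N}{- Z^{2} + Z} = \frac{N + Z}{Z - Z^{2}}$)
$B{\left(6,-2 \right)} \left(-3\right) b = \frac{\left(-1\right) 6 - -2}{\left(-2\right) \left(-1 - 2\right)} \left(-3\right) \left(-6\right) = - \frac{-6 + 2}{2 \left(-3\right)} \left(-3\right) \left(-6\right) = \left(- \frac{1}{2}\right) \left(- \frac{1}{3}\right) \left(-4\right) \left(-3\right) \left(-6\right) = \left(- \frac{2}{3}\right) \left(-3\right) \left(-6\right) = 2 \left(-6\right) = -12$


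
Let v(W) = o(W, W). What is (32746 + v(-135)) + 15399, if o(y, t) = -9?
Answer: 48136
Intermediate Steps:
v(W) = -9
(32746 + v(-135)) + 15399 = (32746 - 9) + 15399 = 32737 + 15399 = 48136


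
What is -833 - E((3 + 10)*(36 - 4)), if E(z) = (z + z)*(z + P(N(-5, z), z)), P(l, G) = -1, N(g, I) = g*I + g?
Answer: -346113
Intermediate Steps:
N(g, I) = g + I*g (N(g, I) = I*g + g = g + I*g)
E(z) = 2*z*(-1 + z) (E(z) = (z + z)*(z - 1) = (2*z)*(-1 + z) = 2*z*(-1 + z))
-833 - E((3 + 10)*(36 - 4)) = -833 - 2*(3 + 10)*(36 - 4)*(-1 + (3 + 10)*(36 - 4)) = -833 - 2*13*32*(-1 + 13*32) = -833 - 2*416*(-1 + 416) = -833 - 2*416*415 = -833 - 1*345280 = -833 - 345280 = -346113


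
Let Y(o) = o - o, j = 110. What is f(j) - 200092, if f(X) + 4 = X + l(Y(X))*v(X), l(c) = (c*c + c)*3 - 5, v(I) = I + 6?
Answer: -200566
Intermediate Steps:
Y(o) = 0
v(I) = 6 + I
l(c) = -5 + 3*c + 3*c**2 (l(c) = (c**2 + c)*3 - 5 = (c + c**2)*3 - 5 = (3*c + 3*c**2) - 5 = -5 + 3*c + 3*c**2)
f(X) = -34 - 4*X (f(X) = -4 + (X + (-5 + 3*0 + 3*0**2)*(6 + X)) = -4 + (X + (-5 + 0 + 3*0)*(6 + X)) = -4 + (X + (-5 + 0 + 0)*(6 + X)) = -4 + (X - 5*(6 + X)) = -4 + (X + (-30 - 5*X)) = -4 + (-30 - 4*X) = -34 - 4*X)
f(j) - 200092 = (-34 - 4*110) - 200092 = (-34 - 440) - 200092 = -474 - 200092 = -200566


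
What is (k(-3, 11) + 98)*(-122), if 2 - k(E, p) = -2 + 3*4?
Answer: -10980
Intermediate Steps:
k(E, p) = -8 (k(E, p) = 2 - (-2 + 3*4) = 2 - (-2 + 12) = 2 - 1*10 = 2 - 10 = -8)
(k(-3, 11) + 98)*(-122) = (-8 + 98)*(-122) = 90*(-122) = -10980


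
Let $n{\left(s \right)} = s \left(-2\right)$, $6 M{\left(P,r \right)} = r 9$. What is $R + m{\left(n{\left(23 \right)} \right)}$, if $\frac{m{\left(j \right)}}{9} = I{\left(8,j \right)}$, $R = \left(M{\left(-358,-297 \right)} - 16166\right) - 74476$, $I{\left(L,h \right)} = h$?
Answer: $- \frac{183003}{2} \approx -91502.0$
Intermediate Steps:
$M{\left(P,r \right)} = \frac{3 r}{2}$ ($M{\left(P,r \right)} = \frac{r 9}{6} = \frac{9 r}{6} = \frac{3 r}{2}$)
$R = - \frac{182175}{2}$ ($R = \left(\frac{3}{2} \left(-297\right) - 16166\right) - 74476 = \left(- \frac{891}{2} - 16166\right) - 74476 = - \frac{33223}{2} - 74476 = - \frac{182175}{2} \approx -91088.0$)
$n{\left(s \right)} = - 2 s$
$m{\left(j \right)} = 9 j$
$R + m{\left(n{\left(23 \right)} \right)} = - \frac{182175}{2} + 9 \left(\left(-2\right) 23\right) = - \frac{182175}{2} + 9 \left(-46\right) = - \frac{182175}{2} - 414 = - \frac{183003}{2}$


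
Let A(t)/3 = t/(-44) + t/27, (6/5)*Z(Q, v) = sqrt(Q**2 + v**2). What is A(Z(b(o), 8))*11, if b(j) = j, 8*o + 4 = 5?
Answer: 85*sqrt(4097)/1728 ≈ 3.1485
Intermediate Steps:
o = 1/8 (o = -1/2 + (1/8)*5 = -1/2 + 5/8 = 1/8 ≈ 0.12500)
Z(Q, v) = 5*sqrt(Q**2 + v**2)/6
A(t) = 17*t/396 (A(t) = 3*(t/(-44) + t/27) = 3*(t*(-1/44) + t*(1/27)) = 3*(-t/44 + t/27) = 3*(17*t/1188) = 17*t/396)
A(Z(b(o), 8))*11 = (17*(5*sqrt((1/8)**2 + 8**2)/6)/396)*11 = (17*(5*sqrt(1/64 + 64)/6)/396)*11 = (17*(5*sqrt(4097/64)/6)/396)*11 = (17*(5*(sqrt(4097)/8)/6)/396)*11 = (17*(5*sqrt(4097)/48)/396)*11 = (85*sqrt(4097)/19008)*11 = 85*sqrt(4097)/1728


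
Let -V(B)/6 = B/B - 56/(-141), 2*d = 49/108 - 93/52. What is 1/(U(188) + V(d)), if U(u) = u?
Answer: 47/8442 ≈ 0.0055674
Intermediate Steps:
d = -937/1404 (d = (49/108 - 93/52)/2 = (½)*(-937/702) = -937/1404 ≈ -0.66738)
V(B) = -394/47 (V(B) = -6*(B/B - 56/(-141)) = -6*(1 - 56*(-1/141)) = -6*(1 + 56/141) = -6*197/141 = -394/47)
1/(U(188) + V(d)) = 1/(188 - 394/47) = 1/(8442/47) = 47/8442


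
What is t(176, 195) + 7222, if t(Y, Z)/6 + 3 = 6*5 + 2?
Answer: 7396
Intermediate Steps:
t(Y, Z) = 174 (t(Y, Z) = -18 + 6*(6*5 + 2) = -18 + 6*(30 + 2) = -18 + 6*32 = -18 + 192 = 174)
t(176, 195) + 7222 = 174 + 7222 = 7396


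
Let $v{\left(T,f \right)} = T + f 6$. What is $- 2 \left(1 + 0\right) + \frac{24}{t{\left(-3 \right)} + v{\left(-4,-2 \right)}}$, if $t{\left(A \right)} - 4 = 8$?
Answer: $-8$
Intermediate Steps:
$v{\left(T,f \right)} = T + 6 f$
$t{\left(A \right)} = 12$ ($t{\left(A \right)} = 4 + 8 = 12$)
$- 2 \left(1 + 0\right) + \frac{24}{t{\left(-3 \right)} + v{\left(-4,-2 \right)}} = - 2 \left(1 + 0\right) + \frac{24}{12 + \left(-4 + 6 \left(-2\right)\right)} = \left(-2\right) 1 + \frac{24}{12 - 16} = -2 + \frac{24}{12 - 16} = -2 + \frac{24}{-4} = -2 + 24 \left(- \frac{1}{4}\right) = -2 - 6 = -8$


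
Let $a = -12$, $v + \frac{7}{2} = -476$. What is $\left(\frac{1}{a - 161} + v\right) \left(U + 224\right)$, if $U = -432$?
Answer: $\frac{17254536}{173} \approx 99737.0$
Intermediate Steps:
$v = - \frac{959}{2}$ ($v = - \frac{7}{2} - 476 = - \frac{959}{2} \approx -479.5$)
$\left(\frac{1}{a - 161} + v\right) \left(U + 224\right) = \left(\frac{1}{-12 - 161} - \frac{959}{2}\right) \left(-432 + 224\right) = \left(\frac{1}{-173} - \frac{959}{2}\right) \left(-208\right) = \left(- \frac{1}{173} - \frac{959}{2}\right) \left(-208\right) = \left(- \frac{165909}{346}\right) \left(-208\right) = \frac{17254536}{173}$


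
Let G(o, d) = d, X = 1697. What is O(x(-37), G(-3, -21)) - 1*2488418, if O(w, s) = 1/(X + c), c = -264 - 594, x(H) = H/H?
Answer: -2087782701/839 ≈ -2.4884e+6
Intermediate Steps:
x(H) = 1
c = -858
O(w, s) = 1/839 (O(w, s) = 1/(1697 - 858) = 1/839)
O(x(-37), G(-3, -21)) - 1*2488418 = 1/839 - 1*2488418 = 1/839 - 2488418 = -2087782701/839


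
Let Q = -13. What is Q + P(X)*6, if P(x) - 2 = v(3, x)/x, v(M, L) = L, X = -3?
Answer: 5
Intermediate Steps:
P(x) = 3 (P(x) = 2 + x/x = 2 + 1 = 3)
Q + P(X)*6 = -13 + 3*6 = -13 + 18 = 5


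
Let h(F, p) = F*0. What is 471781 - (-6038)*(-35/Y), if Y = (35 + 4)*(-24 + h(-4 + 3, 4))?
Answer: 220899173/468 ≈ 4.7201e+5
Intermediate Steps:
h(F, p) = 0
Y = -936 (Y = (35 + 4)*(-24 + 0) = 39*(-24) = -936)
471781 - (-6038)*(-35/Y) = 471781 - (-6038)*(-35/(-936)) = 471781 - (-6038)*(-35*(-1/936)) = 471781 - (-6038)*35/936 = 471781 - 1*(-105665/468) = 471781 + 105665/468 = 220899173/468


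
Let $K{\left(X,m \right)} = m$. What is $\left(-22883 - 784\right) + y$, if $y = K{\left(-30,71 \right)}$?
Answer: $-23596$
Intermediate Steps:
$y = 71$
$\left(-22883 - 784\right) + y = \left(-22883 - 784\right) + 71 = -23667 + 71 = -23596$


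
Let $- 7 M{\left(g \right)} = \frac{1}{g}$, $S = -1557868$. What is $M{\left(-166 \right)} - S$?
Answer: $\frac{1810242617}{1162} \approx 1.5579 \cdot 10^{6}$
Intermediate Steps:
$M{\left(g \right)} = - \frac{1}{7 g}$
$M{\left(-166 \right)} - S = - \frac{1}{7 \left(-166\right)} - -1557868 = \left(- \frac{1}{7}\right) \left(- \frac{1}{166}\right) + 1557868 = \frac{1}{1162} + 1557868 = \frac{1810242617}{1162}$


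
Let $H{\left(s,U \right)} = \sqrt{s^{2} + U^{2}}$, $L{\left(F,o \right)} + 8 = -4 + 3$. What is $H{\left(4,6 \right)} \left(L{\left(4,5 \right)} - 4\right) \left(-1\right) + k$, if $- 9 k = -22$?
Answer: $\frac{22}{9} + 26 \sqrt{13} \approx 96.189$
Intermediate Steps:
$k = \frac{22}{9}$ ($k = \left(- \frac{1}{9}\right) \left(-22\right) = \frac{22}{9} \approx 2.4444$)
$L{\left(F,o \right)} = -9$ ($L{\left(F,o \right)} = -8 + \left(-4 + 3\right) = -8 - 1 = -9$)
$H{\left(s,U \right)} = \sqrt{U^{2} + s^{2}}$
$H{\left(4,6 \right)} \left(L{\left(4,5 \right)} - 4\right) \left(-1\right) + k = \sqrt{6^{2} + 4^{2}} \left(-9 - 4\right) \left(-1\right) + \frac{22}{9} = \sqrt{36 + 16} \left(\left(-13\right) \left(-1\right)\right) + \frac{22}{9} = \sqrt{52} \cdot 13 + \frac{22}{9} = 2 \sqrt{13} \cdot 13 + \frac{22}{9} = 26 \sqrt{13} + \frac{22}{9} = \frac{22}{9} + 26 \sqrt{13}$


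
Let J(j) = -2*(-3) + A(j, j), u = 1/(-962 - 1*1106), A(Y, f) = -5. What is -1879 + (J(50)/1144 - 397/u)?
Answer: 937069849/1144 ≈ 8.1912e+5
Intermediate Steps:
u = -1/2068 (u = 1/(-962 - 1106) = 1/(-2068) = -1/2068 ≈ -0.00048356)
J(j) = 1 (J(j) = -2*(-3) - 5 = 6 - 5 = 1)
-1879 + (J(50)/1144 - 397/u) = -1879 + (1/1144 - 397/(-1/2068)) = -1879 + (1*(1/1144) - 397*(-2068)) = -1879 + (1/1144 + 820996) = -1879 + 939219425/1144 = 937069849/1144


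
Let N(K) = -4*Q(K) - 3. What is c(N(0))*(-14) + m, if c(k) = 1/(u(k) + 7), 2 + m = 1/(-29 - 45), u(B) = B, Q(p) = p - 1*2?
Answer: -353/111 ≈ -3.1802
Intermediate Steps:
Q(p) = -2 + p (Q(p) = p - 2 = -2 + p)
m = -149/74 (m = -2 + 1/(-29 - 45) = -2 + 1/(-74) = -2 - 1/74 = -149/74 ≈ -2.0135)
N(K) = 5 - 4*K (N(K) = -4*(-2 + K) - 3 = (8 - 4*K) - 3 = 5 - 4*K)
c(k) = 1/(7 + k) (c(k) = 1/(k + 7) = 1/(7 + k))
c(N(0))*(-14) + m = -14/(7 + (5 - 4*0)) - 149/74 = -14/(7 + (5 + 0)) - 149/74 = -14/(7 + 5) - 149/74 = -14/12 - 149/74 = (1/12)*(-14) - 149/74 = -7/6 - 149/74 = -353/111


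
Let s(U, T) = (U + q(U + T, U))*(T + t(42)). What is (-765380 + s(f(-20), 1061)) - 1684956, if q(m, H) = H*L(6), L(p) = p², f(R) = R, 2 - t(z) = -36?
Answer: -3263596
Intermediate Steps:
t(z) = 38 (t(z) = 2 - 1*(-36) = 2 + 36 = 38)
q(m, H) = 36*H (q(m, H) = H*6² = H*36 = 36*H)
s(U, T) = 37*U*(38 + T) (s(U, T) = (U + 36*U)*(T + 38) = (37*U)*(38 + T) = 37*U*(38 + T))
(-765380 + s(f(-20), 1061)) - 1684956 = (-765380 + 37*(-20)*(38 + 1061)) - 1684956 = (-765380 + 37*(-20)*1099) - 1684956 = (-765380 - 813260) - 1684956 = -1578640 - 1684956 = -3263596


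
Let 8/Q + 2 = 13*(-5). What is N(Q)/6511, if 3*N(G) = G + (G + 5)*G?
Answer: -3152/87683637 ≈ -3.5947e-5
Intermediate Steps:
Q = -8/67 (Q = 8/(-2 + 13*(-5)) = 8/(-2 - 65) = 8/(-67) = 8*(-1/67) = -8/67 ≈ -0.11940)
N(G) = G/3 + G*(5 + G)/3 (N(G) = (G + (G + 5)*G)/3 = (G + (5 + G)*G)/3 = (G + G*(5 + G))/3 = G/3 + G*(5 + G)/3)
N(Q)/6511 = ((⅓)*(-8/67)*(6 - 8/67))/6511 = ((⅓)*(-8/67)*(394/67))*(1/6511) = -3152/13467*1/6511 = -3152/87683637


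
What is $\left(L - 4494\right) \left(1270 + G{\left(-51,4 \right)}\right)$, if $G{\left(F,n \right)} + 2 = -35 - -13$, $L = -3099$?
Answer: $-9460878$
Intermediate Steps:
$G{\left(F,n \right)} = -24$ ($G{\left(F,n \right)} = -2 - 22 = -24$)
$\left(L - 4494\right) \left(1270 + G{\left(-51,4 \right)}\right) = \left(-3099 - 4494\right) \left(1270 - 24\right) = \left(-7593\right) 1246 = -9460878$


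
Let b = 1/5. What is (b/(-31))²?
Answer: 1/24025 ≈ 4.1623e-5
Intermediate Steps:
b = ⅕ ≈ 0.20000
(b/(-31))² = ((⅕)/(-31))² = ((⅕)*(-1/31))² = (-1/155)² = 1/24025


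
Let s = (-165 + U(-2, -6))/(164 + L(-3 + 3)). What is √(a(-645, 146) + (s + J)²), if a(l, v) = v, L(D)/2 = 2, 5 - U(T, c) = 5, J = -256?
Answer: √207558737/56 ≈ 257.27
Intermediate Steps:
U(T, c) = 0 (U(T, c) = 5 - 1*5 = 5 - 5 = 0)
L(D) = 4 (L(D) = 2*2 = 4)
s = -55/56 (s = (-165 + 0)/(164 + 4) = -165/168 = -165*1/168 = -55/56 ≈ -0.98214)
√(a(-645, 146) + (s + J)²) = √(146 + (-55/56 - 256)²) = √(146 + (-14391/56)²) = √(146 + 207100881/3136) = √(207558737/3136) = √207558737/56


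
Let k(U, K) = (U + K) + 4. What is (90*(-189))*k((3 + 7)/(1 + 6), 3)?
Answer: -143370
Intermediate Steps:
k(U, K) = 4 + K + U (k(U, K) = (K + U) + 4 = 4 + K + U)
(90*(-189))*k((3 + 7)/(1 + 6), 3) = (90*(-189))*(4 + 3 + (3 + 7)/(1 + 6)) = -17010*(4 + 3 + 10/7) = -17010*59/7 = -143370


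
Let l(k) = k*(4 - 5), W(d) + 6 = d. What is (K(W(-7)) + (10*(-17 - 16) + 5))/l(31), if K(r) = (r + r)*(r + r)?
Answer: -351/31 ≈ -11.323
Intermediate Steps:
W(d) = -6 + d
l(k) = -k (l(k) = k*(-1) = -k)
K(r) = 4*r**2 (K(r) = (2*r)*(2*r) = 4*r**2)
(K(W(-7)) + (10*(-17 - 16) + 5))/l(31) = (4*(-6 - 7)**2 + (10*(-17 - 16) + 5))/((-1*31)) = (4*(-13)**2 + (10*(-33) + 5))/(-31) = (4*169 + (-330 + 5))*(-1/31) = (676 - 325)*(-1/31) = 351*(-1/31) = -351/31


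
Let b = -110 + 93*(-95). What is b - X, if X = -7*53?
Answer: -8574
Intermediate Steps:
X = -371
b = -8945 (b = -110 - 8835 = -8945)
b - X = -8945 - 1*(-371) = -8945 + 371 = -8574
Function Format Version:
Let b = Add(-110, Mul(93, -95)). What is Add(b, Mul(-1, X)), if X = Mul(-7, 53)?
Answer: -8574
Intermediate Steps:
X = -371
b = -8945 (b = Add(-110, -8835) = -8945)
Add(b, Mul(-1, X)) = Add(-8945, Mul(-1, -371)) = Add(-8945, 371) = -8574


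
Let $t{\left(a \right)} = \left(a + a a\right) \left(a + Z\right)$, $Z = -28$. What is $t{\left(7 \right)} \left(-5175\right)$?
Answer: $6085800$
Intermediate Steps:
$t{\left(a \right)} = \left(-28 + a\right) \left(a + a^{2}\right)$ ($t{\left(a \right)} = \left(a + a a\right) \left(a - 28\right) = \left(a + a^{2}\right) \left(-28 + a\right) = \left(-28 + a\right) \left(a + a^{2}\right)$)
$t{\left(7 \right)} \left(-5175\right) = 7 \left(-28 + 7^{2} - 189\right) \left(-5175\right) = 7 \left(-28 + 49 - 189\right) \left(-5175\right) = 7 \left(-168\right) \left(-5175\right) = \left(-1176\right) \left(-5175\right) = 6085800$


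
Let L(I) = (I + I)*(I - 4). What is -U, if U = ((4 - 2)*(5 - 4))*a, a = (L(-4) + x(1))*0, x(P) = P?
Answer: 0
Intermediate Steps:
L(I) = 2*I*(-4 + I) (L(I) = (2*I)*(-4 + I) = 2*I*(-4 + I))
a = 0 (a = (2*(-4)*(-4 - 4) + 1)*0 = (2*(-4)*(-8) + 1)*0 = (64 + 1)*0 = 65*0 = 0)
U = 0 (U = ((4 - 2)*(5 - 4))*0 = (2*1)*0 = 2*0 = 0)
-U = -1*0 = 0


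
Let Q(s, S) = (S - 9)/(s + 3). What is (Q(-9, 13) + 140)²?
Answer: 174724/9 ≈ 19414.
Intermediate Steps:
Q(s, S) = (-9 + S)/(3 + s)
(Q(-9, 13) + 140)² = ((-9 + 13)/(3 - 9) + 140)² = (4/(-6) + 140)² = (-⅙*4 + 140)² = (-⅔ + 140)² = (418/3)² = 174724/9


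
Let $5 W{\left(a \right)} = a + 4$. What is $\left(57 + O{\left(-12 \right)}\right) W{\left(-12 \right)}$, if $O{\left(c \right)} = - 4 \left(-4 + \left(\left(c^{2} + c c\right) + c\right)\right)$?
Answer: $\frac{8248}{5} \approx 1649.6$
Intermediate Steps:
$W{\left(a \right)} = \frac{4}{5} + \frac{a}{5}$ ($W{\left(a \right)} = \frac{a + 4}{5} = \frac{4 + a}{5} = \frac{4}{5} + \frac{a}{5}$)
$O{\left(c \right)} = 16 - 8 c^{2} - 4 c$ ($O{\left(c \right)} = - 4 \left(-4 + \left(\left(c^{2} + c^{2}\right) + c\right)\right) = - 4 \left(-4 + \left(2 c^{2} + c\right)\right) = - 4 \left(-4 + \left(c + 2 c^{2}\right)\right) = - 4 \left(-4 + c + 2 c^{2}\right) = 16 - 8 c^{2} - 4 c$)
$\left(57 + O{\left(-12 \right)}\right) W{\left(-12 \right)} = \left(57 - \left(-64 + 1152\right)\right) \left(\frac{4}{5} + \frac{1}{5} \left(-12\right)\right) = \left(57 + \left(16 - 1152 + 48\right)\right) \left(\frac{4}{5} - \frac{12}{5}\right) = \left(57 + \left(16 - 1152 + 48\right)\right) \left(- \frac{8}{5}\right) = \left(57 - 1088\right) \left(- \frac{8}{5}\right) = \left(-1031\right) \left(- \frac{8}{5}\right) = \frac{8248}{5}$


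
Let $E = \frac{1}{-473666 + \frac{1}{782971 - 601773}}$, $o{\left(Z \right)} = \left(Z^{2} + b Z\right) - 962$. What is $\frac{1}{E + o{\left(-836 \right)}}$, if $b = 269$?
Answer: $\frac{85827331867}{40600619339503152} \approx 2.1139 \cdot 10^{-6}$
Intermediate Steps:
$o{\left(Z \right)} = -962 + Z^{2} + 269 Z$ ($o{\left(Z \right)} = \left(Z^{2} + 269 Z\right) - 962 = -962 + Z^{2} + 269 Z$)
$E = - \frac{181198}{85827331867}$ ($E = \frac{1}{-473666 + \frac{1}{181198}} = \frac{1}{- \frac{85827331867}{181198}} = - \frac{181198}{85827331867} \approx -2.1112 \cdot 10^{-6}$)
$\frac{1}{E + o{\left(-836 \right)}} = \frac{1}{- \frac{181198}{85827331867} + \left(-962 + \left(-836\right)^{2} + 269 \left(-836\right)\right)} = \frac{1}{- \frac{181198}{85827331867} - -473050} = \frac{1}{- \frac{181198}{85827331867} + 473050} = \frac{1}{\frac{40600619339503152}{85827331867}} = \frac{85827331867}{40600619339503152}$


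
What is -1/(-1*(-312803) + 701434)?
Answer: -1/1014237 ≈ -9.8596e-7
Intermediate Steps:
-1/(-1*(-312803) + 701434) = -1/(312803 + 701434) = -1/1014237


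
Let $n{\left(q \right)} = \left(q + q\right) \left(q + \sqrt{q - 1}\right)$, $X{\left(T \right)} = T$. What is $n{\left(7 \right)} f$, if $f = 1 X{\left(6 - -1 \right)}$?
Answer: $686 + 98 \sqrt{6} \approx 926.05$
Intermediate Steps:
$f = 7$ ($f = 1 \left(6 - -1\right) = 1 \left(6 + 1\right) = 1 \cdot 7 = 7$)
$n{\left(q \right)} = 2 q \left(q + \sqrt{-1 + q}\right)$
$n{\left(7 \right)} f = 2 \cdot 7 \left(7 + \sqrt{-1 + 7}\right) 7 = 2 \cdot 7 \left(7 + \sqrt{6}\right) 7 = \left(98 + 14 \sqrt{6}\right) 7 = 686 + 98 \sqrt{6}$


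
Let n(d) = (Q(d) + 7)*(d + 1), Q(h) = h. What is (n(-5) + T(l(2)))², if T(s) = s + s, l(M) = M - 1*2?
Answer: 64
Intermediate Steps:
l(M) = -2 + M (l(M) = M - 2 = -2 + M)
T(s) = 2*s
n(d) = (1 + d)*(7 + d) (n(d) = (d + 7)*(d + 1) = (7 + d)*(1 + d) = (1 + d)*(7 + d))
(n(-5) + T(l(2)))² = ((7 + (-5)² + 8*(-5)) + 2*(-2 + 2))² = ((7 + 25 - 40) + 2*0)² = (-8 + 0)² = (-8)² = 64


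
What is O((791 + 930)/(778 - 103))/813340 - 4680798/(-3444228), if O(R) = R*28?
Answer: 11897894148379/8754151254750 ≈ 1.3591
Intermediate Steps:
O(R) = 28*R
O((791 + 930)/(778 - 103))/813340 - 4680798/(-3444228) = (28*((791 + 930)/(778 - 103)))/813340 - 4680798/(-3444228) = (28*(1721/675))*(1/813340) - 4680798*(-1/3444228) = (28*(1721*(1/675)))*(1/813340) + 780133/574038 = (28*(1721/675))*(1/813340) + 780133/574038 = (48188/675)*(1/813340) + 780133/574038 = 12047/137251125 + 780133/574038 = 11897894148379/8754151254750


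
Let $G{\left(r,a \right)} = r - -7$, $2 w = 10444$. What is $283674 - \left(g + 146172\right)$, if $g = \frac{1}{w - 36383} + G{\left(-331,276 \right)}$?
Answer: $\frac{4294795987}{31161} \approx 1.3783 \cdot 10^{5}$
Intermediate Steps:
$w = 5222$ ($w = \frac{1}{2} \cdot 10444 = 5222$)
$G{\left(r,a \right)} = 7 + r$ ($G{\left(r,a \right)} = r + 7 = 7 + r$)
$g = - \frac{10096165}{31161}$ ($g = \frac{1}{5222 - 36383} + \left(7 - 331\right) = \frac{1}{-31161} - 324 = - \frac{1}{31161} - 324 = - \frac{10096165}{31161} \approx -324.0$)
$283674 - \left(g + 146172\right) = 283674 - \left(- \frac{10096165}{31161} + 146172\right) = 283674 - \frac{4544769527}{31161} = \frac{4294795987}{31161}$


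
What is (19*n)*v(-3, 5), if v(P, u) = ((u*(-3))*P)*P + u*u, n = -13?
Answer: 27170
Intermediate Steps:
v(P, u) = u**2 - 3*u*P**2 (v(P, u) = ((-3*u)*P)*P + u**2 = (-3*P*u)*P + u**2 = -3*u*P**2 + u**2 = u**2 - 3*u*P**2)
(19*n)*v(-3, 5) = (19*(-13))*(5*(5 - 3*(-3)**2)) = -1235*(5 - 3*9) = -1235*(5 - 27) = -1235*(-22) = -247*(-110) = 27170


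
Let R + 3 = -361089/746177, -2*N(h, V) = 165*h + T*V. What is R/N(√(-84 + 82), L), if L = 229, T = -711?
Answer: -94059450840/2197912540864483 - 95319400*I*√2/2197912540864483 ≈ -4.2795e-5 - 6.1332e-8*I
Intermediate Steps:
N(h, V) = -165*h/2 + 711*V/2 (N(h, V) = -(165*h - 711*V)/2 = -(-711*V + 165*h)/2 = -165*h/2 + 711*V/2)
R = -2599620/746177 (R = -3 - 361089/746177 = -2599620/746177 ≈ -3.4839)
R/N(√(-84 + 82), L) = -2599620/(746177*(-165*√(-84 + 82)/2 + (711/2)*229)) = -2599620/(746177*(-165*I*√2/2 + 162819/2)) = -2599620/(746177*(162819/2 - 165*I*√2/2))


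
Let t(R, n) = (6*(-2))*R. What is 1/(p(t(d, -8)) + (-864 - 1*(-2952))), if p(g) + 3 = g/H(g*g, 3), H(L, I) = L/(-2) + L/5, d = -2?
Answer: 36/75055 ≈ 0.00047965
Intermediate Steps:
t(R, n) = -12*R
H(L, I) = -3*L/10 (H(L, I) = L*(-½) + L*(⅕) = -L/2 + L/5 = -3*L/10)
p(g) = -3 - 10/(3*g) (p(g) = -3 + g/((-3*g*g/10)) = -3 + g/((-3*g²/10)) = -3 + g*(-10/(3*g²)) = -3 - 10/(3*g))
1/(p(t(d, -8)) + (-864 - 1*(-2952))) = 1/((-3 - 10/(3*((-12*(-2))))) + (-864 - 1*(-2952))) = 1/((-3 - 10/3/24) + (-864 + 2952)) = 1/((-3 - 10/3*1/24) + 2088) = 1/((-3 - 5/36) + 2088) = 1/(-113/36 + 2088) = 1/(75055/36) = 36/75055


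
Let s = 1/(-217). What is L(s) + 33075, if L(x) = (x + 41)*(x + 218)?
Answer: 1978293955/47089 ≈ 42012.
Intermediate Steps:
s = -1/217 ≈ -0.0046083
L(x) = (41 + x)*(218 + x)
L(s) + 33075 = (8938 + (-1/217)² + 259*(-1/217)) + 33075 = (8938 + 1/47089 - 37/31) + 33075 = 420825280/47089 + 33075 = 1978293955/47089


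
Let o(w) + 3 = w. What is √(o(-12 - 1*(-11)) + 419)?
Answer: √415 ≈ 20.372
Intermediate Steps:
o(w) = -3 + w
√(o(-12 - 1*(-11)) + 419) = √((-3 + (-12 - 1*(-11))) + 419) = √((-3 + (-12 + 11)) + 419) = √((-3 - 1) + 419) = √(-4 + 419) = √415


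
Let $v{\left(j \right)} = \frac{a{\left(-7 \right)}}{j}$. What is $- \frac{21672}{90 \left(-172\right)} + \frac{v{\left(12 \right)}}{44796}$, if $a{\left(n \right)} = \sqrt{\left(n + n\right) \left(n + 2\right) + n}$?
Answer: $\frac{7}{5} + \frac{\sqrt{7}}{179184} \approx 1.4$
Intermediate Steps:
$a{\left(n \right)} = \sqrt{n + 2 n \left(2 + n\right)}$ ($a{\left(n \right)} = \sqrt{2 n \left(2 + n\right) + n} = \sqrt{n + 2 n \left(2 + n\right)}$)
$v{\left(j \right)} = \frac{3 \sqrt{7}}{j}$ ($v{\left(j \right)} = \frac{\sqrt{- 7 \left(5 + 2 \left(-7\right)\right)}}{j} = \frac{\sqrt{- 7 \left(5 - 14\right)}}{j} = \frac{\sqrt{\left(-7\right) \left(-9\right)}}{j} = \frac{\sqrt{63}}{j} = \frac{3 \sqrt{7}}{j}$)
$- \frac{21672}{90 \left(-172\right)} + \frac{v{\left(12 \right)}}{44796} = - \frac{21672}{90 \left(-172\right)} + \frac{3 \sqrt{7} \cdot \frac{1}{12}}{44796} = - \frac{21672}{-15480} + 3 \sqrt{7} \cdot \frac{1}{12} \cdot \frac{1}{44796} = \left(-21672\right) \left(- \frac{1}{15480}\right) + \frac{\sqrt{7}}{4} \cdot \frac{1}{44796} = \frac{7}{5} + \frac{\sqrt{7}}{179184}$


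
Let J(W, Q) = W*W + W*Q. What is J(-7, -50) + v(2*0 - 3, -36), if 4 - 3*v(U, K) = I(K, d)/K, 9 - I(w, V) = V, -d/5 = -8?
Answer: 43205/108 ≈ 400.05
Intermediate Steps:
d = 40 (d = -5*(-8) = 40)
I(w, V) = 9 - V
v(U, K) = 4/3 + 31/(3*K) (v(U, K) = 4/3 - (9 - 1*40)/(3*K) = 4/3 - (9 - 40)/(3*K) = 4/3 - (-31)/(3*K) = 4/3 + 31/(3*K))
J(W, Q) = W² + Q*W
J(-7, -50) + v(2*0 - 3, -36) = -7*(-50 - 7) + (⅓)*(31 + 4*(-36))/(-36) = -7*(-57) + (⅓)*(-1/36)*(31 - 144) = 399 + (⅓)*(-1/36)*(-113) = 399 + 113/108 = 43205/108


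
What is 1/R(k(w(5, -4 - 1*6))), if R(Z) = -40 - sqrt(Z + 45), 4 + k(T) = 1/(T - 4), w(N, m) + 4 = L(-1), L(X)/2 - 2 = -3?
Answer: -400/15591 + sqrt(4090)/15591 ≈ -0.021554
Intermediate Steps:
L(X) = -2 (L(X) = 4 + 2*(-3) = 4 - 6 = -2)
w(N, m) = -6 (w(N, m) = -4 - 2 = -6)
k(T) = -4 + 1/(-4 + T) (k(T) = -4 + 1/(T - 4) = -4 + 1/(-4 + T))
R(Z) = -40 - sqrt(45 + Z)
1/R(k(w(5, -4 - 1*6))) = 1/(-40 - sqrt(45 + (17 - 4*(-6))/(-4 - 6))) = 1/(-40 - sqrt(45 + (17 + 24)/(-10))) = 1/(-40 - sqrt(45 - 1/10*41)) = 1/(-40 - sqrt(45 - 41/10)) = 1/(-40 - sqrt(409/10)) = 1/(-40 - sqrt(4090)/10)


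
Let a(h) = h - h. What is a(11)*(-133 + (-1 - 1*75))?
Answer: 0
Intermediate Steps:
a(h) = 0
a(11)*(-133 + (-1 - 1*75)) = 0*(-133 + (-1 - 1*75)) = 0*(-133 + (-1 - 75)) = 0*(-133 - 76) = 0*(-209) = 0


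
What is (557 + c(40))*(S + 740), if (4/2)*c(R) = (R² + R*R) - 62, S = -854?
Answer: -242364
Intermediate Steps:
c(R) = -31 + R² (c(R) = ((R² + R*R) - 62)/2 = ((R² + R²) - 62)/2 = (2*R² - 62)/2 = (-62 + 2*R²)/2 = -31 + R²)
(557 + c(40))*(S + 740) = (557 + (-31 + 40²))*(-854 + 740) = (557 + (-31 + 1600))*(-114) = (557 + 1569)*(-114) = 2126*(-114) = -242364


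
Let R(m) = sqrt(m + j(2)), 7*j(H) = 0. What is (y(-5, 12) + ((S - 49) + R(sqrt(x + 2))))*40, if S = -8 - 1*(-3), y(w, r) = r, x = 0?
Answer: -1680 + 40*2**(1/4) ≈ -1632.4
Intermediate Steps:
j(H) = 0 (j(H) = (1/7)*0 = 0)
S = -5 (S = -8 + 3 = -5)
R(m) = sqrt(m) (R(m) = sqrt(m + 0) = sqrt(m))
(y(-5, 12) + ((S - 49) + R(sqrt(x + 2))))*40 = (12 + ((-5 - 49) + sqrt(sqrt(0 + 2))))*40 = (12 + (-54 + sqrt(sqrt(2))))*40 = (12 + (-54 + 2**(1/4)))*40 = (-42 + 2**(1/4))*40 = -1680 + 40*2**(1/4)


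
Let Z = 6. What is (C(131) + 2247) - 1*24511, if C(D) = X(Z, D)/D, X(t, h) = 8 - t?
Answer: -2916582/131 ≈ -22264.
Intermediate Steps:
C(D) = 2/D (C(D) = (8 - 1*6)/D = (8 - 6)/D = 2/D)
(C(131) + 2247) - 1*24511 = (2/131 + 2247) - 1*24511 = (2*(1/131) + 2247) - 24511 = (2/131 + 2247) - 24511 = 294359/131 - 24511 = -2916582/131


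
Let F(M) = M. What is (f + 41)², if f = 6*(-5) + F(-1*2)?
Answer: 81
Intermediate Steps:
f = -32 (f = 6*(-5) - 1*2 = -30 - 2 = -32)
(f + 41)² = (-32 + 41)² = 9² = 81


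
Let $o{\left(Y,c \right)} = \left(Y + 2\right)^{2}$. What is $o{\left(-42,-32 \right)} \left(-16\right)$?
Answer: $-25600$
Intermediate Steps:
$o{\left(Y,c \right)} = \left(2 + Y\right)^{2}$
$o{\left(-42,-32 \right)} \left(-16\right) = \left(2 - 42\right)^{2} \left(-16\right) = \left(-40\right)^{2} \left(-16\right) = 1600 \left(-16\right) = -25600$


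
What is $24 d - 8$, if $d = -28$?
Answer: $-680$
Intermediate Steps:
$24 d - 8 = 24 \left(-28\right) - 8 = -672 - 8 = -680$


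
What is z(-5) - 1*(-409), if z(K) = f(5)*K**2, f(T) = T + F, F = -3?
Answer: 459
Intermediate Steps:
f(T) = -3 + T (f(T) = T - 3 = -3 + T)
z(K) = 2*K**2 (z(K) = (-3 + 5)*K**2 = 2*K**2)
z(-5) - 1*(-409) = 2*(-5)**2 - 1*(-409) = 2*25 + 409 = 50 + 409 = 459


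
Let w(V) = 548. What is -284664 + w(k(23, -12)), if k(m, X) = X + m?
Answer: -284116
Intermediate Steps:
-284664 + w(k(23, -12)) = -284664 + 548 = -284116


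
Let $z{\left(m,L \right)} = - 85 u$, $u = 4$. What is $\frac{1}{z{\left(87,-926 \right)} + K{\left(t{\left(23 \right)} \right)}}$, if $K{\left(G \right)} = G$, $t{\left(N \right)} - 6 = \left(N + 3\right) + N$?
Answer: $- \frac{1}{285} \approx -0.0035088$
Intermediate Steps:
$t{\left(N \right)} = 9 + 2 N$ ($t{\left(N \right)} = 6 + \left(\left(N + 3\right) + N\right) = 6 + \left(\left(3 + N\right) + N\right) = 6 + \left(3 + 2 N\right) = 9 + 2 N$)
$z{\left(m,L \right)} = -340$ ($z{\left(m,L \right)} = \left(-85\right) 4 = -340$)
$\frac{1}{z{\left(87,-926 \right)} + K{\left(t{\left(23 \right)} \right)}} = \frac{1}{-340 + \left(9 + 2 \cdot 23\right)} = \frac{1}{-340 + \left(9 + 46\right)} = \frac{1}{-340 + 55} = \frac{1}{-285} = - \frac{1}{285}$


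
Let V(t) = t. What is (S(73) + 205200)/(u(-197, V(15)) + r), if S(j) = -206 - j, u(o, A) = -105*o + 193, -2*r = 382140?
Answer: -204921/170192 ≈ -1.2041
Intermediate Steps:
r = -191070 (r = -½*382140 = -191070)
u(o, A) = 193 - 105*o
(S(73) + 205200)/(u(-197, V(15)) + r) = ((-206 - 1*73) + 205200)/((193 - 105*(-197)) - 191070) = ((-206 - 73) + 205200)/((193 + 20685) - 191070) = (-279 + 205200)/(20878 - 191070) = 204921/(-170192) = 204921*(-1/170192) = -204921/170192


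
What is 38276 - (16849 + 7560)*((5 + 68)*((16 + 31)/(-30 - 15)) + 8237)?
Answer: -8962092286/45 ≈ -1.9916e+8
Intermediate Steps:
38276 - (16849 + 7560)*((5 + 68)*((16 + 31)/(-30 - 15)) + 8237) = 38276 - 24409*(73*(47/(-45)) + 8237) = 38276 - 24409*(73*(47*(-1/45)) + 8237) = 38276 - 24409*(73*(-47/45) + 8237) = 38276 - 24409*(-3431/45 + 8237) = 38276 - 24409*367234/45 = 38276 - 1*8963814706/45 = 38276 - 8963814706/45 = -8962092286/45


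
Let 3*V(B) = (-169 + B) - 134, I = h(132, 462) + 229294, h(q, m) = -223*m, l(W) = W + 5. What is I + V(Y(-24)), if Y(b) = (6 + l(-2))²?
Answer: 126194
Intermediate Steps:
l(W) = 5 + W
Y(b) = 81 (Y(b) = (6 + (5 - 2))² = (6 + 3)² = 9² = 81)
I = 126268 (I = -223*462 + 229294 = -103026 + 229294 = 126268)
V(B) = -101 + B/3 (V(B) = ((-169 + B) - 134)/3 = (-303 + B)/3 = -101 + B/3)
I + V(Y(-24)) = 126268 + (-101 + (⅓)*81) = 126268 + (-101 + 27) = 126268 - 74 = 126194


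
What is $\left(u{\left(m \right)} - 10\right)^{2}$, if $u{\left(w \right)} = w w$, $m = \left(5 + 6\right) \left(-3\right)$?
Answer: $1164241$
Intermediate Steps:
$m = -33$ ($m = 11 \left(-3\right) = -33$)
$u{\left(w \right)} = w^{2}$
$\left(u{\left(m \right)} - 10\right)^{2} = \left(\left(-33\right)^{2} - 10\right)^{2} = \left(1089 - 10\right)^{2} = 1079^{2} = 1164241$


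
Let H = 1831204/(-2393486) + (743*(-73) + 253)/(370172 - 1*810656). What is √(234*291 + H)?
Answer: √5624848489858392230787714/9088726614 ≈ 260.95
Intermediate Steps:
H = -169350331885/263573071806 (H = 1831204*(-1/2393486) + (-54239 + 253)/(370172 - 810656) = -915602/1196743 - 53986/(-440484) = -915602/1196743 - 53986*(-1/440484) = -915602/1196743 + 26993/220242 = -169350331885/263573071806 ≈ -0.64252)
√(234*291 + H) = √(234*291 - 169350331885/263573071806) = √(68094 - 169350331885/263573071806) = √(17947575401225879/263573071806) = √5624848489858392230787714/9088726614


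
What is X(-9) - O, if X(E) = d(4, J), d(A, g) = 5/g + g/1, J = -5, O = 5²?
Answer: -31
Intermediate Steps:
O = 25
d(A, g) = g + 5/g (d(A, g) = 5/g + g*1 = 5/g + g = g + 5/g)
X(E) = -6 (X(E) = -5 + 5/(-5) = -5 + 5*(-⅕) = -5 - 1 = -6)
X(-9) - O = -6 - 1*25 = -6 - 25 = -31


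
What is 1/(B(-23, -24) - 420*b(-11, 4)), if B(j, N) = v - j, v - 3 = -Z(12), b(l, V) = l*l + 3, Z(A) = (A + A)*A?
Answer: -1/52342 ≈ -1.9105e-5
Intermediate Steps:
Z(A) = 2*A² (Z(A) = (2*A)*A = 2*A²)
b(l, V) = 3 + l² (b(l, V) = l² + 3 = 3 + l²)
v = -285 (v = 3 - 2*12² = 3 - 2*144 = 3 - 1*288 = 3 - 288 = -285)
B(j, N) = -285 - j
1/(B(-23, -24) - 420*b(-11, 4)) = 1/((-285 - 1*(-23)) - 420*(3 + (-11)²)) = 1/((-285 + 23) - 420*(3 + 121)) = 1/(-262 - 420*124) = 1/(-262 - 52080) = 1/(-52342) = -1/52342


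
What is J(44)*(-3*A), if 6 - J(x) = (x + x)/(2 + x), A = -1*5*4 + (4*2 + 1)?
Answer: 3102/23 ≈ 134.87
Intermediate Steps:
A = -11 (A = -5*4 + (8 + 1) = -20 + 9 = -11)
J(x) = 6 - 2*x/(2 + x) (J(x) = 6 - (x + x)/(2 + x) = 6 - 2*x/(2 + x))
J(44)*(-3*A) = (4*(3 + 44)/(2 + 44))*(-3*(-11)) = (4*47/46)*33 = (4*(1/46)*47)*33 = (94/23)*33 = 3102/23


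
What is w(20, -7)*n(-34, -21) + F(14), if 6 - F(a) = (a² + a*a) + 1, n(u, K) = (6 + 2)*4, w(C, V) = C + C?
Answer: 893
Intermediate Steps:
w(C, V) = 2*C
n(u, K) = 32 (n(u, K) = 8*4 = 32)
F(a) = 5 - 2*a² (F(a) = 6 - ((a² + a*a) + 1) = 6 - ((a² + a²) + 1) = 6 - (2*a² + 1) = 6 - (1 + 2*a²) = 6 + (-1 - 2*a²) = 5 - 2*a²)
w(20, -7)*n(-34, -21) + F(14) = (2*20)*32 + (5 - 2*14²) = 40*32 + (5 - 2*196) = 1280 + (5 - 392) = 1280 - 387 = 893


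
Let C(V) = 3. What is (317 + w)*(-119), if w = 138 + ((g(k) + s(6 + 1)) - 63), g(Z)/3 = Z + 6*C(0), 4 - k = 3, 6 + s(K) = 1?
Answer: -52836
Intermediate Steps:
s(K) = -5 (s(K) = -6 + 1 = -5)
k = 1 (k = 4 - 1*3 = 4 - 3 = 1)
g(Z) = 54 + 3*Z (g(Z) = 3*(Z + 6*3) = 3*(Z + 18) = 3*(18 + Z) = 54 + 3*Z)
w = 127 (w = 138 + (((54 + 3*1) - 5) - 63) = 138 + (((54 + 3) - 5) - 63) = 138 + ((57 - 5) - 63) = 138 + (52 - 63) = 138 - 11 = 127)
(317 + w)*(-119) = (317 + 127)*(-119) = 444*(-119) = -52836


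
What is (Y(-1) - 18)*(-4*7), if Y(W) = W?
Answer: 532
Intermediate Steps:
(Y(-1) - 18)*(-4*7) = (-1 - 18)*(-4*7) = -19*(-28) = 532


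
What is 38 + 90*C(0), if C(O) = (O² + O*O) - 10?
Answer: -862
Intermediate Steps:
C(O) = -10 + 2*O² (C(O) = (O² + O²) - 10 = 2*O² - 10 = -10 + 2*O²)
38 + 90*C(0) = 38 + 90*(-10 + 2*0²) = 38 + 90*(-10 + 2*0) = 38 + 90*(-10 + 0) = 38 + 90*(-10) = 38 - 900 = -862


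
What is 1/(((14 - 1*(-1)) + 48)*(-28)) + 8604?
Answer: 15177455/1764 ≈ 8604.0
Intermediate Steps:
1/(((14 - 1*(-1)) + 48)*(-28)) + 8604 = 1/(((14 + 1) + 48)*(-28)) + 8604 = 1/((15 + 48)*(-28)) + 8604 = 1/(63*(-28)) + 8604 = 1/(-1764) + 8604 = -1/1764 + 8604 = 15177455/1764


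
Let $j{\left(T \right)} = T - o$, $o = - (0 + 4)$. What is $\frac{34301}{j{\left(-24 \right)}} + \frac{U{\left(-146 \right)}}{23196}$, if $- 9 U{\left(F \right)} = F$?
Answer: $- \frac{1790202761}{1043820} \approx -1715.0$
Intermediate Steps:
$o = -4$ ($o = \left(-1\right) 4 = -4$)
$U{\left(F \right)} = - \frac{F}{9}$
$j{\left(T \right)} = 4 + T$ ($j{\left(T \right)} = T - -4 = T + 4 = 4 + T$)
$\frac{34301}{j{\left(-24 \right)}} + \frac{U{\left(-146 \right)}}{23196} = \frac{34301}{4 - 24} + \frac{\left(- \frac{1}{9}\right) \left(-146\right)}{23196} = \frac{34301}{-20} + \frac{146}{9} \cdot \frac{1}{23196} = 34301 \left(- \frac{1}{20}\right) + \frac{73}{104382} = - \frac{34301}{20} + \frac{73}{104382} = - \frac{1790202761}{1043820}$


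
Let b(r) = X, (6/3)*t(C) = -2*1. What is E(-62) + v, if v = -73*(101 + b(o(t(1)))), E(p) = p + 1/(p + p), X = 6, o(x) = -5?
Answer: -976253/124 ≈ -7873.0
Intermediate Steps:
t(C) = -1 (t(C) = (-2*1)/2 = (½)*(-2) = -1)
b(r) = 6
E(p) = p + 1/(2*p)
v = -7811 (v = -73*(101 + 6) = -73*107 = -7811)
E(-62) + v = (-62 + (½)/(-62)) - 7811 = (-62 + (½)*(-1/62)) - 7811 = (-62 - 1/124) - 7811 = -7689/124 - 7811 = -976253/124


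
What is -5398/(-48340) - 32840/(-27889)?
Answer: 869015211/674077130 ≈ 1.2892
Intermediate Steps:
-5398/(-48340) - 32840/(-27889) = -5398*(-1/48340) - 32840*(-1/27889) = 2699/24170 + 32840/27889 = 869015211/674077130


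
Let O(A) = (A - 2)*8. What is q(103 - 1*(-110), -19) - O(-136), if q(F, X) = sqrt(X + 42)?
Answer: 1104 + sqrt(23) ≈ 1108.8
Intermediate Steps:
O(A) = -16 + 8*A (O(A) = (-2 + A)*8 = -16 + 8*A)
q(F, X) = sqrt(42 + X)
q(103 - 1*(-110), -19) - O(-136) = sqrt(42 - 19) - (-16 + 8*(-136)) = sqrt(23) - (-16 - 1088) = sqrt(23) - 1*(-1104) = sqrt(23) + 1104 = 1104 + sqrt(23)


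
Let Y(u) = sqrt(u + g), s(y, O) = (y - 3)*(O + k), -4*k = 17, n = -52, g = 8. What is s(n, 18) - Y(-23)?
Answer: -3025/4 - I*sqrt(15) ≈ -756.25 - 3.873*I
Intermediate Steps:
k = -17/4 (k = -1/4*17 = -17/4 ≈ -4.2500)
s(y, O) = (-3 + y)*(-17/4 + O) (s(y, O) = (y - 3)*(O - 17/4) = (-3 + y)*(-17/4 + O))
Y(u) = sqrt(8 + u) (Y(u) = sqrt(u + 8) = sqrt(8 + u))
s(n, 18) - Y(-23) = (51/4 - 3*18 - 17/4*(-52) + 18*(-52)) - sqrt(8 - 23) = (51/4 - 54 + 221 - 936) - sqrt(-15) = -3025/4 - I*sqrt(15)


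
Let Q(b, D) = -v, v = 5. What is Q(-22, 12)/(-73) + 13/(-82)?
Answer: -539/5986 ≈ -0.090043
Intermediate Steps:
Q(b, D) = -5 (Q(b, D) = -1*5 = -5)
Q(-22, 12)/(-73) + 13/(-82) = -5/(-73) + 13/(-82) = -5*(-1/73) + 13*(-1/82) = 5/73 - 13/82 = -539/5986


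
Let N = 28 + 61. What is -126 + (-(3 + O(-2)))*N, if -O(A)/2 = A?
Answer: -749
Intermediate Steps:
O(A) = -2*A
N = 89
-126 + (-(3 + O(-2)))*N = -126 - (3 - 2*(-2))*89 = -126 - (3 + 4)*89 = -126 - 1*7*89 = -126 - 7*89 = -126 - 623 = -749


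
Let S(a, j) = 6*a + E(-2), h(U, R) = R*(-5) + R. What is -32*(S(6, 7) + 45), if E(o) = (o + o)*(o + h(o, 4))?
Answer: -4896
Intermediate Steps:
h(U, R) = -4*R (h(U, R) = -5*R + R = -4*R)
E(o) = 2*o*(-16 + o) (E(o) = (o + o)*(o - 4*4) = (2*o)*(o - 16) = (2*o)*(-16 + o) = 2*o*(-16 + o))
S(a, j) = 72 + 6*a (S(a, j) = 6*a + 2*(-2)*(-16 - 2) = 6*a + 2*(-2)*(-18) = 6*a + 72 = 72 + 6*a)
-32*(S(6, 7) + 45) = -32*((72 + 6*6) + 45) = -32*((72 + 36) + 45) = -32*(108 + 45) = -32*153 = -4896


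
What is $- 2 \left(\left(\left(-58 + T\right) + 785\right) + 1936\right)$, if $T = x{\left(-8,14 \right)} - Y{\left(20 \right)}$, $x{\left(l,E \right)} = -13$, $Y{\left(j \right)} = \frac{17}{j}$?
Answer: $- \frac{52983}{10} \approx -5298.3$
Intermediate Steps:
$T = - \frac{277}{20}$ ($T = -13 - \frac{17}{20} = - \frac{277}{20} \approx -13.85$)
$- 2 \left(\left(\left(-58 + T\right) + 785\right) + 1936\right) = - 2 \left(\left(\left(-58 - \frac{277}{20}\right) + 785\right) + 1936\right) = - 2 \left(\left(- \frac{1437}{20} + 785\right) + 1936\right) = - 2 \left(\frac{14263}{20} + 1936\right) = \left(-2\right) \frac{52983}{20} = - \frac{52983}{10}$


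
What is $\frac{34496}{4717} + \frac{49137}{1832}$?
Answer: $\frac{294975901}{8641544} \approx 34.135$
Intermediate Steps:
$\frac{34496}{4717} + \frac{49137}{1832} = \frac{294975901}{8641544}$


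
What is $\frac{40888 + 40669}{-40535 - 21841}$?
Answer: $- \frac{81557}{62376} \approx -1.3075$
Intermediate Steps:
$\frac{40888 + 40669}{-40535 - 21841} = \frac{81557}{-62376} = 81557 \left(- \frac{1}{62376}\right) = - \frac{81557}{62376}$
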